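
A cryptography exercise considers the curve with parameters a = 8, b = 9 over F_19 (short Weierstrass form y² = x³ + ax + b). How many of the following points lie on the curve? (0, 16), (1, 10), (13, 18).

1

(0, 16): 16² ≡ 9, rhs ≡ 9 → on.
(1, 10): 10² ≡ 5, rhs ≡ 18 → off.
(13, 18): 18² ≡ 1, rhs ≡ 11 → off.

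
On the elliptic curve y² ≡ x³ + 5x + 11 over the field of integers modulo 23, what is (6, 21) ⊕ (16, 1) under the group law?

(5, 0)

(6, 21) + (16, 1). λ = (1 - 21)/(16 - 6) ≡ 3/10 mod 23. 10⁻¹ ≡ 7 (mod 23), so λ ≡ 21.
  x = λ² - 6 - 16 = 441 - 22 ≡ 5; y = λ·(6 - 5) - 21 ≡ 0. → (5, 0)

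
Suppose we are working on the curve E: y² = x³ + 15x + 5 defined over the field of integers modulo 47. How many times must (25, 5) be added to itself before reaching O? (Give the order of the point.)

2P: tangent at (25, 5): λ = (3·25² + 15)/(2·5) ≡ 10/10. 10⁻¹ ≡ 33 (mod 47), so λ ≡ 10·33 ≡ 1.
  x = λ² - 25 - 25 = 1 - 50 ≡ 45; y = λ·(25 - 45) - 5 ≡ 22. → (45, 22)
3P: (45, 22) + (25, 5). λ = (5 - 22)/(25 - 45) ≡ 30/27 mod 47. 27⁻¹ ≡ 7 (mod 47), so λ ≡ 22.
  x = λ² - 45 - 25 = 484 - 70 ≡ 38; y = λ·(45 - 38) - 22 ≡ 38. → (38, 38)
4P: (38, 38) + (25, 5). λ = (5 - 38)/(25 - 38) ≡ 14/34 mod 47. 34⁻¹ ≡ 18 (mod 47) since 34·18 = 612 ≡ 1, so λ ≡ 17.
  x = λ² - 38 - 25 = 289 - 63 ≡ 38; y = λ·(38 - 38) - 38 ≡ 9. → (38, 9)
5P: (38, 9) + (25, 5). λ = (5 - 9)/(25 - 38) ≡ 43/34 mod 47. 34⁻¹ ≡ 18 (mod 47), so λ ≡ 22.
  x = λ² - 38 - 25 = 484 - 63 ≡ 45; y = λ·(38 - 45) - 9 ≡ 25. → (45, 25)
6P: (45, 25) + (25, 5). λ = (5 - 25)/(25 - 45) ≡ 27/27 mod 47. 27⁻¹ ≡ 7 (mod 47), so λ ≡ 1.
  x = λ² - 45 - 25 = 1 - 70 ≡ 25; y = λ·(45 - 25) - 25 ≡ 42. → (25, 42)
7P: (25, 42) + (25, 5): same x and y₁ ≡ -y₂, so the sum is O.
7P = O, so the order is 7.

7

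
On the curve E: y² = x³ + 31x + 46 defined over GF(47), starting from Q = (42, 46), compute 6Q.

Double-and-add on 6 = (110)₂. Start with Q = (42, 46) for the leading 1-bit.
double: tangent at (42, 46): λ = (3·42² + 31)/(2·46) ≡ 12/45. 45⁻¹ ≡ 23 (mod 47), so λ ≡ 12·23 ≡ 41.
  x = λ² - 42 - 42 = 1681 - 84 ≡ 46; y = λ·(42 - 46) - 46 ≡ 25. → (46, 25)
add Q: (46, 25) + (42, 46). λ = (46 - 25)/(42 - 46) ≡ 21/43 mod 47. 43⁻¹ ≡ 35 (mod 47), so λ ≡ 30.
  x = λ² - 46 - 42 = 900 - 88 ≡ 13; y = λ·(46 - 13) - 25 ≡ 25. → (13, 25)
double: tangent at (13, 25): λ = (3·13² + 31)/(2·25) ≡ 21/3. 3⁻¹ ≡ 16 (mod 47), so λ ≡ 21·16 ≡ 7.
  x = λ² - 13 - 13 = 49 - 26 ≡ 23; y = λ·(13 - 23) - 25 ≡ 46. → (23, 46)

(23, 46)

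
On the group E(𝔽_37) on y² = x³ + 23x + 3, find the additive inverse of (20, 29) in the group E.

-(20, 29) = (20, -29 mod 37) = (20, 8).

(20, 8)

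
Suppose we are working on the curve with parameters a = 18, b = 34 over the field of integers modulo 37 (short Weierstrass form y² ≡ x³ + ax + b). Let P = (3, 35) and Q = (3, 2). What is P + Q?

The two points share x = 3 and their y-coordinates satisfy 35 + 2 ≡ 0 (mod 37), so they are inverses. Their sum is O.

O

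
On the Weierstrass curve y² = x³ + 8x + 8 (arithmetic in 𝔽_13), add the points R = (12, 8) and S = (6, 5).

(5, 2)

(12, 8) + (6, 5). λ = (5 - 8)/(6 - 12) ≡ 10/7 mod 13. 7⁻¹ ≡ 2 (mod 13) since 7·2 = 14 ≡ 1, so λ ≡ 7.
  x = λ² - 12 - 6 = 49 - 18 ≡ 5; y = λ·(12 - 5) - 8 ≡ 2. → (5, 2)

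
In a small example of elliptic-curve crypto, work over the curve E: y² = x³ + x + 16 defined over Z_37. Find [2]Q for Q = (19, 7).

tangent at (19, 7): λ = (3·19² + 1)/(2·7) ≡ 11/14. 14⁻¹ ≡ 8 (mod 37), so λ ≡ 11·8 ≡ 14.
  x = λ² - 19 - 19 = 196 - 38 ≡ 10; y = λ·(19 - 10) - 7 ≡ 8. → (10, 8)

(10, 8)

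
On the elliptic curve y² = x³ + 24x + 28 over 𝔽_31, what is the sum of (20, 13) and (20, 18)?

The two points share x = 20 and their y-coordinates satisfy 13 + 18 ≡ 0 (mod 31), so they are inverses. Their sum is O.

O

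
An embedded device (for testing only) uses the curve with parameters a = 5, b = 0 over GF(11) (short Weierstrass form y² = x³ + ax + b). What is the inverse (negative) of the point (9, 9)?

-(9, 9) = (9, -9 mod 11) = (9, 2).

(9, 2)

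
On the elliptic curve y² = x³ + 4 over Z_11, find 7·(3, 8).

Write Q = (3, 8).
Repeated addition: build up to 7Q.
2Q: tangent at (3, 8): λ = (3·3² + 0)/(2·8) ≡ 5/5. 5⁻¹ ≡ 9 (mod 11), so λ ≡ 5·9 ≡ 1.
  x = λ² - 3 - 3 = 1 - 6 ≡ 6; y = λ·(3 - 6) - 8 ≡ 0. → (6, 0)
3Q: (6, 0) + (3, 8). λ = (8 - 0)/(3 - 6) ≡ 8/8 mod 11. 8⁻¹ ≡ 7 (mod 11), so λ ≡ 1.
  x = λ² - 6 - 3 = 1 - 9 ≡ 3; y = λ·(6 - 3) - 0 ≡ 3. → (3, 3)
4Q: (3, 3) + (3, 8): same x and y₁ ≡ -y₂, so the sum is 𝒪.
5Q: 𝒪 + (3, 8) = (3, 8) (identity).
6Q: tangent at (3, 8): λ = (3·3² + 0)/(2·8) ≡ 5/5. 5⁻¹ ≡ 9 (mod 11) since 5·9 = 45 ≡ 1, so λ ≡ 5·9 ≡ 1.
  x = λ² - 3 - 3 = 1 - 6 ≡ 6; y = λ·(3 - 6) - 8 ≡ 0. → (6, 0)
7Q: (6, 0) + (3, 8). λ = (8 - 0)/(3 - 6) ≡ 8/8 mod 11. 8⁻¹ ≡ 7 (mod 11) since 8·7 = 56 ≡ 1, so λ ≡ 1.
  x = λ² - 6 - 3 = 1 - 9 ≡ 3; y = λ·(6 - 3) - 0 ≡ 3. → (3, 3)

(3, 3)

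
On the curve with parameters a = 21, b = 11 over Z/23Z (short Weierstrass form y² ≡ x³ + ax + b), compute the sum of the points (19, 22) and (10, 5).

(19, 22) + (10, 5). λ = (5 - 22)/(10 - 19) ≡ 6/14 mod 23. 14⁻¹ ≡ 5 (mod 23), so λ ≡ 7.
  x = λ² - 19 - 10 = 49 - 29 ≡ 20; y = λ·(19 - 20) - 22 ≡ 17. → (20, 17)

(20, 17)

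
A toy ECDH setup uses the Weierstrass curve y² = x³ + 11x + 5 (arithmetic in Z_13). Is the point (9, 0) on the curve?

y² = 0² ≡ 0; x³ + 11x + 5 = 833 ≡ 1 (mod 13). 0 ≠ 1.

no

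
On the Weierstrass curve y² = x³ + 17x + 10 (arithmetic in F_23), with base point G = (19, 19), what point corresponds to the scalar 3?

(2, 12)

Repeated addition: build up to 3G.
2G: tangent at (19, 19): λ = (3·19² + 17)/(2·19) ≡ 19/15. 15⁻¹ ≡ 20 (mod 23) since 15·20 = 300 ≡ 1, so λ ≡ 19·20 ≡ 12.
  x = λ² - 19 - 19 = 144 - 38 ≡ 14; y = λ·(19 - 14) - 19 ≡ 18. → (14, 18)
3G: (14, 18) + (19, 19). λ = (19 - 18)/(19 - 14) ≡ 1/5 mod 23. 5⁻¹ ≡ 14 (mod 23), so λ ≡ 14.
  x = λ² - 14 - 19 = 196 - 33 ≡ 2; y = λ·(14 - 2) - 18 ≡ 12. → (2, 12)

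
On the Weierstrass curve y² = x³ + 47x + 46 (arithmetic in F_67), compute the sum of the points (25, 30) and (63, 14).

(33, 58)

(25, 30) + (63, 14). λ = (14 - 30)/(63 - 25) ≡ 51/38 mod 67. 38⁻¹ ≡ 30 (mod 67) since 38·30 = 1140 ≡ 1, so λ ≡ 56.
  x = λ² - 25 - 63 = 3136 - 88 ≡ 33; y = λ·(25 - 33) - 30 ≡ 58. → (33, 58)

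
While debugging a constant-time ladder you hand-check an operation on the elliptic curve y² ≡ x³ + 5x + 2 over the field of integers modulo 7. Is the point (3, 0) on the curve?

y² = 0² ≡ 0; x³ + 5x + 2 = 44 ≡ 2 (mod 7). 0 ≠ 2.

no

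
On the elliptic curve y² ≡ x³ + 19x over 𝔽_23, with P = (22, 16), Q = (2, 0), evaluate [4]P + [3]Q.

First 4P:
Double-and-add on 4 = (100)₂. Start with P = (22, 16) for the leading 1-bit.
double: tangent at (22, 16): λ = (3·22² + 19)/(2·16) ≡ 22/9. 9⁻¹ ≡ 18 (mod 23), so λ ≡ 22·18 ≡ 5.
  x = λ² - 22 - 22 = 25 - 44 ≡ 4; y = λ·(22 - 4) - 16 ≡ 5. → (4, 5)
double: tangent at (4, 5): λ = (3·4² + 19)/(2·5) ≡ 21/10. 10⁻¹ ≡ 7 (mod 23) since 10·7 = 70 ≡ 1, so λ ≡ 21·7 ≡ 9.
  x = λ² - 4 - 4 = 81 - 8 ≡ 4; y = λ·(4 - 4) - 5 ≡ 18. → (4, 18)
4P = (4, 18).
Next 3Q:
Repeated addition: build up to 3Q.
2Q: (2, 0) + (2, 0): same x and y₁ ≡ -y₂, so the sum is the point at infinity.
3Q: the point at infinity + (2, 0) = (2, 0) (identity).
3Q = (2, 0).
Finally 4P + 3Q:
(4, 18) + (2, 0). λ = (0 - 18)/(2 - 4) ≡ 5/21 mod 23. 21⁻¹ ≡ 11 (mod 23), so λ ≡ 9.
  x = λ² - 4 - 2 = 81 - 6 ≡ 6; y = λ·(4 - 6) - 18 ≡ 10. → (6, 10)

(6, 10)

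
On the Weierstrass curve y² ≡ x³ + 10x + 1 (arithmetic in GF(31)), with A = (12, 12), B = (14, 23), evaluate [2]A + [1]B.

First 2A:
Repeated addition: build up to 2A.
2A: tangent at (12, 12): λ = (3·12² + 10)/(2·12) ≡ 8/24. 24⁻¹ ≡ 22 (mod 31), so λ ≡ 8·22 ≡ 21.
  x = λ² - 12 - 12 = 441 - 24 ≡ 14; y = λ·(12 - 14) - 12 ≡ 8. → (14, 8)
2A = (14, 8).
Finally 2A + B:
(14, 8) + (14, 23): same x and y₁ ≡ -y₂, so the sum is O.

O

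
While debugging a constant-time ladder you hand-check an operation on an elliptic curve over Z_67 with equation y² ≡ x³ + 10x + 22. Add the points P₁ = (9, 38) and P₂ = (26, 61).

(9, 38) + (26, 61). λ = (61 - 38)/(26 - 9) ≡ 23/17 mod 67. 17⁻¹ ≡ 4 (mod 67) since 17·4 = 68 ≡ 1, so λ ≡ 25.
  x = λ² - 9 - 26 = 625 - 35 ≡ 54; y = λ·(9 - 54) - 38 ≡ 43. → (54, 43)

(54, 43)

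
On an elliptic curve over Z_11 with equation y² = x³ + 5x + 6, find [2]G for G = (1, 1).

(3, 2)

tangent at (1, 1): λ = (3·1² + 5)/(2·1) ≡ 8/2. 2⁻¹ ≡ 6 (mod 11) since 2·6 = 12 ≡ 1, so λ ≡ 8·6 ≡ 4.
  x = λ² - 1 - 1 = 16 - 2 ≡ 3; y = λ·(1 - 3) - 1 ≡ 2. → (3, 2)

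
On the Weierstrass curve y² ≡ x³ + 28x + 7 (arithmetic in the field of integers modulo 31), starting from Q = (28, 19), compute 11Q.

(17, 8)

Double-and-add on 11 = (1011)₂. Start with Q = (28, 19) for the leading 1-bit.
double: tangent at (28, 19): λ = (3·28² + 28)/(2·19) ≡ 24/7. 7⁻¹ ≡ 9 (mod 31), so λ ≡ 24·9 ≡ 30.
  x = λ² - 28 - 28 = 900 - 56 ≡ 7; y = λ·(28 - 7) - 19 ≡ 22. → (7, 22)
double: tangent at (7, 22): λ = (3·7² + 28)/(2·22) ≡ 20/13. 13⁻¹ ≡ 12 (mod 31), so λ ≡ 20·12 ≡ 23.
  x = λ² - 7 - 7 = 529 - 14 ≡ 19; y = λ·(7 - 19) - 22 ≡ 12. → (19, 12)
add Q: (19, 12) + (28, 19). λ = (19 - 12)/(28 - 19) ≡ 7/9 mod 31. 9⁻¹ ≡ 7 (mod 31), so λ ≡ 18.
  x = λ² - 19 - 28 = 324 - 47 ≡ 29; y = λ·(19 - 29) - 12 ≡ 25. → (29, 25)
double: tangent at (29, 25): λ = (3·29² + 28)/(2·25) ≡ 9/19. 19⁻¹ ≡ 18 (mod 31), so λ ≡ 9·18 ≡ 7.
  x = λ² - 29 - 29 = 49 - 58 ≡ 22; y = λ·(29 - 22) - 25 ≡ 24. → (22, 24)
add Q: (22, 24) + (28, 19). λ = (19 - 24)/(28 - 22) ≡ 26/6 mod 31. 6⁻¹ ≡ 26 (mod 31) since 6·26 = 156 ≡ 1, so λ ≡ 25.
  x = λ² - 22 - 28 = 625 - 50 ≡ 17; y = λ·(22 - 17) - 24 ≡ 8. → (17, 8)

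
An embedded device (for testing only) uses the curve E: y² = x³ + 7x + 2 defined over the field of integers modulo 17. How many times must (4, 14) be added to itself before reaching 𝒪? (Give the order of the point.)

2P: tangent at (4, 14): λ = (3·4² + 7)/(2·14) ≡ 4/11. 11⁻¹ ≡ 14 (mod 17), so λ ≡ 4·14 ≡ 5.
  x = λ² - 4 - 4 = 25 - 8 ≡ 0; y = λ·(4 - 0) - 14 ≡ 6. → (0, 6)
3P: (0, 6) + (4, 14). λ = (14 - 6)/(4 - 0) ≡ 8/4 mod 17. 4⁻¹ ≡ 13 (mod 17), so λ ≡ 2.
  x = λ² - 0 - 4 = 4 - 4 ≡ 0; y = λ·(0 - 0) - 6 ≡ 11. → (0, 11)
4P: (0, 11) + (4, 14). λ = (14 - 11)/(4 - 0) ≡ 3/4 mod 17. 4⁻¹ ≡ 13 (mod 17) since 4·13 = 52 ≡ 1, so λ ≡ 5.
  x = λ² - 0 - 4 = 25 - 4 ≡ 4; y = λ·(0 - 4) - 11 ≡ 3. → (4, 3)
5P: (4, 3) + (4, 14): same x and y₁ ≡ -y₂, so the sum is 𝒪.
5P = 𝒪, so the order is 5.

5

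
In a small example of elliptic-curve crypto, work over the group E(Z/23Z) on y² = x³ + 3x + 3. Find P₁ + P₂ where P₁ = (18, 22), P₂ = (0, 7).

(18, 22) + (0, 7). λ = (7 - 22)/(0 - 18) ≡ 8/5 mod 23. 5⁻¹ ≡ 14 (mod 23) since 5·14 = 70 ≡ 1, so λ ≡ 20.
  x = λ² - 18 - 0 = 400 - 18 ≡ 14; y = λ·(18 - 14) - 22 ≡ 12. → (14, 12)

(14, 12)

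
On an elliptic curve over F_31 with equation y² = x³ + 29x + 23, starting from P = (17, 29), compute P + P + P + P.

(21, 2)

Repeated addition: build up to 4P.
2P: tangent at (17, 29): λ = (3·17² + 29)/(2·29) ≡ 28/27. 27⁻¹ ≡ 23 (mod 31), so λ ≡ 28·23 ≡ 24.
  x = λ² - 17 - 17 = 576 - 34 ≡ 15; y = λ·(17 - 15) - 29 ≡ 19. → (15, 19)
3P: (15, 19) + (17, 29). λ = (29 - 19)/(17 - 15) ≡ 10/2 mod 31. 2⁻¹ ≡ 16 (mod 31) since 2·16 = 32 ≡ 1, so λ ≡ 5.
  x = λ² - 15 - 17 = 25 - 32 ≡ 24; y = λ·(15 - 24) - 19 ≡ 29. → (24, 29)
4P: (24, 29) + (17, 29). λ = (29 - 29)/(17 - 24) ≡ 0/24 mod 31. 24⁻¹ ≡ 22 (mod 31) since 24·22 = 528 ≡ 1, so λ ≡ 0.
  x = λ² - 24 - 17 = 0 - 41 ≡ 21; y = λ·(24 - 21) - 29 ≡ 2. → (21, 2)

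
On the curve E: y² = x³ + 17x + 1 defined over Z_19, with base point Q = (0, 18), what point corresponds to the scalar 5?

(0, 18)

Repeated addition: build up to 5Q.
2Q: tangent at (0, 18): λ = (3·0² + 17)/(2·18) ≡ 17/17. 17⁻¹ ≡ 9 (mod 19), so λ ≡ 17·9 ≡ 1.
  x = λ² - 0 - 0 = 1 - 0 ≡ 1; y = λ·(0 - 1) - 18 ≡ 0. → (1, 0)
3Q: (1, 0) + (0, 18). λ = (18 - 0)/(0 - 1) ≡ 18/18 mod 19. 18⁻¹ ≡ 18 (mod 19) since 18·18 = 324 ≡ 1, so λ ≡ 1.
  x = λ² - 1 - 0 = 1 - 1 ≡ 0; y = λ·(1 - 0) - 0 ≡ 1. → (0, 1)
4Q: (0, 1) + (0, 18): same x and y₁ ≡ -y₂, so the sum is ∞.
5Q: ∞ + (0, 18) = (0, 18) (identity).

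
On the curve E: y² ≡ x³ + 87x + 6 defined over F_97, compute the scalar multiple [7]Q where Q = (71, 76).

Double-and-add on 7 = (111)₂. Start with Q = (71, 76) for the leading 1-bit.
double: tangent at (71, 76): λ = (3·71² + 87)/(2·76) ≡ 78/55. 55⁻¹ ≡ 30 (mod 97), so λ ≡ 78·30 ≡ 12.
  x = λ² - 71 - 71 = 144 - 142 ≡ 2; y = λ·(71 - 2) - 76 ≡ 73. → (2, 73)
add Q: (2, 73) + (71, 76). λ = (76 - 73)/(71 - 2) ≡ 3/69 mod 97. 69⁻¹ ≡ 45 (mod 97) since 69·45 = 3105 ≡ 1, so λ ≡ 38.
  x = λ² - 2 - 71 = 1444 - 73 ≡ 13; y = λ·(2 - 13) - 73 ≡ 91. → (13, 91)
double: tangent at (13, 91): λ = (3·13² + 87)/(2·91) ≡ 12/85. 85⁻¹ ≡ 8 (mod 97), so λ ≡ 12·8 ≡ 96.
  x = λ² - 13 - 13 = 9216 - 26 ≡ 72; y = λ·(13 - 72) - 91 ≡ 65. → (72, 65)
add Q: (72, 65) + (71, 76). λ = (76 - 65)/(71 - 72) ≡ 11/96 mod 97. 96⁻¹ ≡ 96 (mod 97), so λ ≡ 86.
  x = λ² - 72 - 71 = 7396 - 143 ≡ 75; y = λ·(72 - 75) - 65 ≡ 65. → (75, 65)

(75, 65)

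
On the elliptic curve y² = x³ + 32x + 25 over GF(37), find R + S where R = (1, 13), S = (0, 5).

(1, 13) + (0, 5). λ = (5 - 13)/(0 - 1) ≡ 29/36 mod 37. 36⁻¹ ≡ 36 (mod 37) since 36·36 = 1296 ≡ 1, so λ ≡ 8.
  x = λ² - 1 - 0 = 64 - 1 ≡ 26; y = λ·(1 - 26) - 13 ≡ 9. → (26, 9)

(26, 9)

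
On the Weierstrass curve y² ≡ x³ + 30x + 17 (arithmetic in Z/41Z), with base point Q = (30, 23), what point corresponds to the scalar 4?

(19, 36)

Double-and-add on 4 = (100)₂. Start with Q = (30, 23) for the leading 1-bit.
double: tangent at (30, 23): λ = (3·30² + 30)/(2·23) ≡ 24/5. 5⁻¹ ≡ 33 (mod 41), so λ ≡ 24·33 ≡ 13.
  x = λ² - 30 - 30 = 169 - 60 ≡ 27; y = λ·(30 - 27) - 23 ≡ 16. → (27, 16)
double: tangent at (27, 16): λ = (3·27² + 30)/(2·16) ≡ 3/32. 32⁻¹ ≡ 9 (mod 41) since 32·9 = 288 ≡ 1, so λ ≡ 3·9 ≡ 27.
  x = λ² - 27 - 27 = 729 - 54 ≡ 19; y = λ·(27 - 19) - 16 ≡ 36. → (19, 36)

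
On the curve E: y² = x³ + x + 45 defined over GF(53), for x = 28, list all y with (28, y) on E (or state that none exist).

none

x³ + 1x + 45 = 22025 ≡ 30 (mod 53).
30 is a non-residue mod 53; no y exists.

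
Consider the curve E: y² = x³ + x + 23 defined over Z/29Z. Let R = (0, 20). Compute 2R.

tangent at (0, 20): λ = (3·0² + 1)/(2·20) ≡ 1/11. 11⁻¹ ≡ 8 (mod 29) since 11·8 = 88 ≡ 1, so λ ≡ 1·8 ≡ 8.
  x = λ² - 0 - 0 = 64 - 0 ≡ 6; y = λ·(0 - 6) - 20 ≡ 19. → (6, 19)

(6, 19)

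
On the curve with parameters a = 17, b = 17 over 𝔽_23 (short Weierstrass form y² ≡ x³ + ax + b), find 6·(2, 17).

O

Write P = (2, 17).
Repeated addition: build up to 6P.
2P: tangent at (2, 17): λ = (3·2² + 17)/(2·17) ≡ 6/11. 11⁻¹ ≡ 21 (mod 23), so λ ≡ 6·21 ≡ 11.
  x = λ² - 2 - 2 = 121 - 4 ≡ 2; y = λ·(2 - 2) - 17 ≡ 6. → (2, 6)
3P: (2, 6) + (2, 17): same x and y₁ ≡ -y₂, so the sum is ∞.
4P: ∞ + (2, 17) = (2, 17) (identity).
5P: tangent at (2, 17): λ = (3·2² + 17)/(2·17) ≡ 6/11. 11⁻¹ ≡ 21 (mod 23) since 11·21 = 231 ≡ 1, so λ ≡ 6·21 ≡ 11.
  x = λ² - 2 - 2 = 121 - 4 ≡ 2; y = λ·(2 - 2) - 17 ≡ 6. → (2, 6)
6P: (2, 6) + (2, 17): same x and y₁ ≡ -y₂, so the sum is ∞.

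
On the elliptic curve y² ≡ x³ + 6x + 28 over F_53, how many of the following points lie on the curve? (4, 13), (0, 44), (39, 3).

(4, 13): 13² ≡ 10, rhs ≡ 10 → on.
(0, 44): 44² ≡ 28, rhs ≡ 28 → on.
(39, 3): 3² ≡ 9, rhs ≡ 9 → on.

3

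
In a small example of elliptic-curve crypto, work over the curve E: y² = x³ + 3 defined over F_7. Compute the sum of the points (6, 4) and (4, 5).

(6, 4) + (4, 5). λ = (5 - 4)/(4 - 6) ≡ 1/5 mod 7. 5⁻¹ ≡ 3 (mod 7), so λ ≡ 3.
  x = λ² - 6 - 4 = 9 - 10 ≡ 6; y = λ·(6 - 6) - 4 ≡ 3. → (6, 3)

(6, 3)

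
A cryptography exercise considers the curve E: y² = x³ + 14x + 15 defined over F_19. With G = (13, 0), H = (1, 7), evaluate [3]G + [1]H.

(6, 7)

First 3G:
Repeated addition: build up to 3G.
2G: (13, 0) + (13, 0): same x and y₁ ≡ -y₂, so the sum is 𝒪.
3G: 𝒪 + (13, 0) = (13, 0) (identity).
3G = (13, 0).
Finally 3G + H:
(13, 0) + (1, 7). λ = (7 - 0)/(1 - 13) ≡ 7/7 mod 19. 7⁻¹ ≡ 11 (mod 19) since 7·11 = 77 ≡ 1, so λ ≡ 1.
  x = λ² - 13 - 1 = 1 - 14 ≡ 6; y = λ·(13 - 6) - 0 ≡ 7. → (6, 7)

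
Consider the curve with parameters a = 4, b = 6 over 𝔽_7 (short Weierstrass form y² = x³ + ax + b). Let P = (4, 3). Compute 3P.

Repeated addition: build up to 3P.
2P: tangent at (4, 3): λ = (3·4² + 4)/(2·3) ≡ 3/6. 6⁻¹ ≡ 6 (mod 7) since 6·6 = 36 ≡ 1, so λ ≡ 3·6 ≡ 4.
  x = λ² - 4 - 4 = 16 - 8 ≡ 1; y = λ·(4 - 1) - 3 ≡ 2. → (1, 2)
3P: (1, 2) + (4, 3). λ = (3 - 2)/(4 - 1) ≡ 1/3 mod 7. 3⁻¹ ≡ 5 (mod 7), so λ ≡ 5.
  x = λ² - 1 - 4 = 25 - 5 ≡ 6; y = λ·(1 - 6) - 2 ≡ 1. → (6, 1)

(6, 1)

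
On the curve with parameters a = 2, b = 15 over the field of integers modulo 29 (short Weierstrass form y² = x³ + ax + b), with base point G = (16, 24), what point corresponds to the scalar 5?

Repeated addition: build up to 5G.
2G: tangent at (16, 24): λ = (3·16² + 2)/(2·24) ≡ 16/19. 19⁻¹ ≡ 26 (mod 29), so λ ≡ 16·26 ≡ 10.
  x = λ² - 16 - 16 = 100 - 32 ≡ 10; y = λ·(16 - 10) - 24 ≡ 7. → (10, 7)
3G: (10, 7) + (16, 24). λ = (24 - 7)/(16 - 10) ≡ 17/6 mod 29. 6⁻¹ ≡ 5 (mod 29), so λ ≡ 27.
  x = λ² - 10 - 16 = 729 - 26 ≡ 7; y = λ·(10 - 7) - 7 ≡ 16. → (7, 16)
4G: (7, 16) + (16, 24). λ = (24 - 16)/(16 - 7) ≡ 8/9 mod 29. 9⁻¹ ≡ 13 (mod 29), so λ ≡ 17.
  x = λ² - 7 - 16 = 289 - 23 ≡ 5; y = λ·(7 - 5) - 16 ≡ 18. → (5, 18)
5G: (5, 18) + (16, 24). λ = (24 - 18)/(16 - 5) ≡ 6/11 mod 29. 11⁻¹ ≡ 8 (mod 29) since 11·8 = 88 ≡ 1, so λ ≡ 19.
  x = λ² - 5 - 16 = 361 - 21 ≡ 21; y = λ·(5 - 21) - 18 ≡ 26. → (21, 26)

(21, 26)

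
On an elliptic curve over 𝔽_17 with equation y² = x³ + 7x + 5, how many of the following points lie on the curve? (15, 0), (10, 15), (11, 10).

(15, 0): 0² ≡ 0, rhs ≡ 0 → on.
(10, 15): 15² ≡ 4, rhs ≡ 4 → on.
(11, 10): 10² ≡ 15, rhs ≡ 2 → off.

2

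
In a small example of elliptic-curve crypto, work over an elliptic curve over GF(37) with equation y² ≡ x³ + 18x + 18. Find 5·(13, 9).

Write Q = (13, 9).
Double-and-add on 5 = (101)₂. Start with Q = (13, 9) for the leading 1-bit.
double: tangent at (13, 9): λ = (3·13² + 18)/(2·9) ≡ 7/18. 18⁻¹ ≡ 35 (mod 37) since 18·35 = 630 ≡ 1, so λ ≡ 7·35 ≡ 23.
  x = λ² - 13 - 13 = 529 - 26 ≡ 22; y = λ·(13 - 22) - 9 ≡ 6. → (22, 6)
double: tangent at (22, 6): λ = (3·22² + 18)/(2·6) ≡ 27/12. 12⁻¹ ≡ 34 (mod 37), so λ ≡ 27·34 ≡ 30.
  x = λ² - 22 - 22 = 900 - 44 ≡ 5; y = λ·(22 - 5) - 6 ≡ 23. → (5, 23)
add Q: (5, 23) + (13, 9). λ = (9 - 23)/(13 - 5) ≡ 23/8 mod 37. 8⁻¹ ≡ 14 (mod 37), so λ ≡ 26.
  x = λ² - 5 - 13 = 676 - 18 ≡ 29; y = λ·(5 - 29) - 23 ≡ 19. → (29, 19)

(29, 19)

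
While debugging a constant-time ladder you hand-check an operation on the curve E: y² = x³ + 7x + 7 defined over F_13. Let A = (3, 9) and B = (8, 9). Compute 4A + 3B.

First 4A:
Repeated addition: build up to 4A.
2A: tangent at (3, 9): λ = (3·3² + 7)/(2·9) ≡ 8/5. 5⁻¹ ≡ 8 (mod 13), so λ ≡ 8·8 ≡ 12.
  x = λ² - 3 - 3 = 144 - 6 ≡ 8; y = λ·(3 - 8) - 9 ≡ 9. → (8, 9)
3A: (8, 9) + (3, 9). λ = (9 - 9)/(3 - 8) ≡ 0/8 mod 13. 8⁻¹ ≡ 5 (mod 13), so λ ≡ 0.
  x = λ² - 8 - 3 = 0 - 11 ≡ 2; y = λ·(8 - 2) - 9 ≡ 4. → (2, 4)
4A: (2, 4) + (3, 9). λ = (9 - 4)/(3 - 2) ≡ 5/1 mod 13. 1⁻¹ ≡ 1 (mod 13) since 1·1 = 1 ≡ 1, so λ ≡ 5.
  x = λ² - 2 - 3 = 25 - 5 ≡ 7; y = λ·(2 - 7) - 4 ≡ 10. → (7, 10)
4A = (7, 10).
Next 3B:
Repeated addition: build up to 3B.
2B: tangent at (8, 9): λ = (3·8² + 7)/(2·9) ≡ 4/5. 5⁻¹ ≡ 8 (mod 13), so λ ≡ 4·8 ≡ 6.
  x = λ² - 8 - 8 = 36 - 16 ≡ 7; y = λ·(8 - 7) - 9 ≡ 10. → (7, 10)
3B: (7, 10) + (8, 9). λ = (9 - 10)/(8 - 7) ≡ 12/1 mod 13. 1⁻¹ ≡ 1 (mod 13), so λ ≡ 12.
  x = λ² - 7 - 8 = 144 - 15 ≡ 12; y = λ·(7 - 12) - 10 ≡ 8. → (12, 8)
3B = (12, 8).
Finally 4A + 3B:
(7, 10) + (12, 8). λ = (8 - 10)/(12 - 7) ≡ 11/5 mod 13. 5⁻¹ ≡ 8 (mod 13) since 5·8 = 40 ≡ 1, so λ ≡ 10.
  x = λ² - 7 - 12 = 100 - 19 ≡ 3; y = λ·(7 - 3) - 10 ≡ 4. → (3, 4)

(3, 4)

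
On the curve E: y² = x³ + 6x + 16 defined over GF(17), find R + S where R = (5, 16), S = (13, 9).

(8, 10)

(5, 16) + (13, 9). λ = (9 - 16)/(13 - 5) ≡ 10/8 mod 17. 8⁻¹ ≡ 15 (mod 17), so λ ≡ 14.
  x = λ² - 5 - 13 = 196 - 18 ≡ 8; y = λ·(5 - 8) - 16 ≡ 10. → (8, 10)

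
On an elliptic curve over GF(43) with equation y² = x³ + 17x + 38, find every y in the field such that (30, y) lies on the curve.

x³ + 17x + 38 = 27548 ≡ 28 (mod 43).
28 is a non-residue mod 43; no y exists.

none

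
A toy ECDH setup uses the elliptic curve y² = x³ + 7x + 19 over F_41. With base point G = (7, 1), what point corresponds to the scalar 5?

(34, 18)

Double-and-add on 5 = (101)₂. Start with G = (7, 1) for the leading 1-bit.
double: tangent at (7, 1): λ = (3·7² + 7)/(2·1) ≡ 31/2. 2⁻¹ ≡ 21 (mod 41) since 2·21 = 42 ≡ 1, so λ ≡ 31·21 ≡ 36.
  x = λ² - 7 - 7 = 1296 - 14 ≡ 11; y = λ·(7 - 11) - 1 ≡ 19. → (11, 19)
double: tangent at (11, 19): λ = (3·11² + 7)/(2·19) ≡ 1/38. 38⁻¹ ≡ 27 (mod 41), so λ ≡ 1·27 ≡ 27.
  x = λ² - 11 - 11 = 729 - 22 ≡ 10; y = λ·(11 - 10) - 19 ≡ 8. → (10, 8)
add G: (10, 8) + (7, 1). λ = (1 - 8)/(7 - 10) ≡ 34/38 mod 41. 38⁻¹ ≡ 27 (mod 41), so λ ≡ 16.
  x = λ² - 10 - 7 = 256 - 17 ≡ 34; y = λ·(10 - 34) - 8 ≡ 18. → (34, 18)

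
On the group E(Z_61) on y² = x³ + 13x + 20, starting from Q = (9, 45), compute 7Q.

(3, 5)

Double-and-add on 7 = (111)₂. Start with Q = (9, 45) for the leading 1-bit.
double: tangent at (9, 45): λ = (3·9² + 13)/(2·45) ≡ 12/29. 29⁻¹ ≡ 40 (mod 61), so λ ≡ 12·40 ≡ 53.
  x = λ² - 9 - 9 = 2809 - 18 ≡ 46; y = λ·(9 - 46) - 45 ≡ 7. → (46, 7)
add Q: (46, 7) + (9, 45). λ = (45 - 7)/(9 - 46) ≡ 38/24 mod 61. 24⁻¹ ≡ 28 (mod 61), so λ ≡ 27.
  x = λ² - 46 - 9 = 729 - 55 ≡ 3; y = λ·(46 - 3) - 7 ≡ 56. → (3, 56)
double: tangent at (3, 56): λ = (3·3² + 13)/(2·56) ≡ 40/51. 51⁻¹ ≡ 6 (mod 61), so λ ≡ 40·6 ≡ 57.
  x = λ² - 3 - 3 = 3249 - 6 ≡ 10; y = λ·(3 - 10) - 56 ≡ 33. → (10, 33)
add Q: (10, 33) + (9, 45). λ = (45 - 33)/(9 - 10) ≡ 12/60 mod 61. 60⁻¹ ≡ 60 (mod 61), so λ ≡ 49.
  x = λ² - 10 - 9 = 2401 - 19 ≡ 3; y = λ·(10 - 3) - 33 ≡ 5. → (3, 5)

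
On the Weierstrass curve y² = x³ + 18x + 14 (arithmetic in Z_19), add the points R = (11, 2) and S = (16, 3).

(8, 10)

(11, 2) + (16, 3). λ = (3 - 2)/(16 - 11) ≡ 1/5 mod 19. 5⁻¹ ≡ 4 (mod 19), so λ ≡ 4.
  x = λ² - 11 - 16 = 16 - 27 ≡ 8; y = λ·(11 - 8) - 2 ≡ 10. → (8, 10)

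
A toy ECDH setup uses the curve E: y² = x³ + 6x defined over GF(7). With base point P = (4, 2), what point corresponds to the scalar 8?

Double-and-add on 8 = (1000)₂. Start with P = (4, 2) for the leading 1-bit.
double: tangent at (4, 2): λ = (3·4² + 6)/(2·2) ≡ 5/4. 4⁻¹ ≡ 2 (mod 7) since 4·2 = 8 ≡ 1, so λ ≡ 5·2 ≡ 3.
  x = λ² - 4 - 4 = 9 - 8 ≡ 1; y = λ·(4 - 1) - 2 ≡ 0. → (1, 0)
double: (1, 0) + (1, 0): same x and y₁ ≡ -y₂, so the sum is 𝒪.
double: 𝒪 + 𝒪 = 𝒪 (identity).

O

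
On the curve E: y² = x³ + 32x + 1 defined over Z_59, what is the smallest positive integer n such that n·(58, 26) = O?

2P: tangent at (58, 26): λ = (3·58² + 32)/(2·26) ≡ 35/52. 52⁻¹ ≡ 42 (mod 59) since 52·42 = 2184 ≡ 1, so λ ≡ 35·42 ≡ 54.
  x = λ² - 58 - 58 = 2916 - 116 ≡ 27; y = λ·(58 - 27) - 26 ≡ 55. → (27, 55)
3P: (27, 55) + (58, 26). λ = (26 - 55)/(58 - 27) ≡ 30/31 mod 59. 31⁻¹ ≡ 40 (mod 59), so λ ≡ 20.
  x = λ² - 27 - 58 = 400 - 85 ≡ 20; y = λ·(27 - 20) - 55 ≡ 26. → (20, 26)
4P: (20, 26) + (58, 26). λ = (26 - 26)/(58 - 20) ≡ 0/38 mod 59. 38⁻¹ ≡ 14 (mod 59), so λ ≡ 0.
  x = λ² - 20 - 58 = 0 - 78 ≡ 40; y = λ·(20 - 40) - 26 ≡ 33. → (40, 33)
5P: (40, 33) + (58, 26). λ = (26 - 33)/(58 - 40) ≡ 52/18 mod 59. 18⁻¹ ≡ 23 (mod 59), so λ ≡ 16.
  x = λ² - 40 - 58 = 256 - 98 ≡ 40; y = λ·(40 - 40) - 33 ≡ 26. → (40, 26)
6P: (40, 26) + (58, 26). λ = (26 - 26)/(58 - 40) ≡ 0/18 mod 59. 18⁻¹ ≡ 23 (mod 59), so λ ≡ 0.
  x = λ² - 40 - 58 = 0 - 98 ≡ 20; y = λ·(40 - 20) - 26 ≡ 33. → (20, 33)
7P: (20, 33) + (58, 26). λ = (26 - 33)/(58 - 20) ≡ 52/38 mod 59. 38⁻¹ ≡ 14 (mod 59), so λ ≡ 20.
  x = λ² - 20 - 58 = 400 - 78 ≡ 27; y = λ·(20 - 27) - 33 ≡ 4. → (27, 4)
8P: (27, 4) + (58, 26). λ = (26 - 4)/(58 - 27) ≡ 22/31 mod 59. 31⁻¹ ≡ 40 (mod 59) since 31·40 = 1240 ≡ 1, so λ ≡ 54.
  x = λ² - 27 - 58 = 2916 - 85 ≡ 58; y = λ·(27 - 58) - 4 ≡ 33. → (58, 33)
9P: (58, 33) + (58, 26): same x and y₁ ≡ -y₂, so the sum is O.
9P = O, so the order is 9.

9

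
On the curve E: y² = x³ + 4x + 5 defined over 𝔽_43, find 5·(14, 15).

(23, 40)

Write Q = (14, 15).
Double-and-add on 5 = (101)₂. Start with Q = (14, 15) for the leading 1-bit.
double: tangent at (14, 15): λ = (3·14² + 4)/(2·15) ≡ 33/30. 30⁻¹ ≡ 33 (mod 43) since 30·33 = 990 ≡ 1, so λ ≡ 33·33 ≡ 14.
  x = λ² - 14 - 14 = 196 - 28 ≡ 39; y = λ·(14 - 39) - 15 ≡ 22. → (39, 22)
double: tangent at (39, 22): λ = (3·39² + 4)/(2·22) ≡ 9/1. 1⁻¹ ≡ 1 (mod 43), so λ ≡ 9·1 ≡ 9.
  x = λ² - 39 - 39 = 81 - 78 ≡ 3; y = λ·(39 - 3) - 22 ≡ 1. → (3, 1)
add Q: (3, 1) + (14, 15). λ = (15 - 1)/(14 - 3) ≡ 14/11 mod 43. 11⁻¹ ≡ 4 (mod 43), so λ ≡ 13.
  x = λ² - 3 - 14 = 169 - 17 ≡ 23; y = λ·(3 - 23) - 1 ≡ 40. → (23, 40)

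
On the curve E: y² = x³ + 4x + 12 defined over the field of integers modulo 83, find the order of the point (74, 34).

7

2P: tangent at (74, 34): λ = (3·74² + 4)/(2·34) ≡ 81/68. 68⁻¹ ≡ 11 (mod 83), so λ ≡ 81·11 ≡ 61.
  x = λ² - 74 - 74 = 3721 - 148 ≡ 4; y = λ·(74 - 4) - 34 ≡ 3. → (4, 3)
3P: (4, 3) + (74, 34). λ = (34 - 3)/(74 - 4) ≡ 31/70 mod 83. 70⁻¹ ≡ 51 (mod 83) since 70·51 = 3570 ≡ 1, so λ ≡ 4.
  x = λ² - 4 - 74 = 16 - 78 ≡ 21; y = λ·(4 - 21) - 3 ≡ 12. → (21, 12)
4P: (21, 12) + (74, 34). λ = (34 - 12)/(74 - 21) ≡ 22/53 mod 83. 53⁻¹ ≡ 47 (mod 83), so λ ≡ 38.
  x = λ² - 21 - 74 = 1444 - 95 ≡ 21; y = λ·(21 - 21) - 12 ≡ 71. → (21, 71)
5P: (21, 71) + (74, 34). λ = (34 - 71)/(74 - 21) ≡ 46/53 mod 83. 53⁻¹ ≡ 47 (mod 83), so λ ≡ 4.
  x = λ² - 21 - 74 = 16 - 95 ≡ 4; y = λ·(21 - 4) - 71 ≡ 80. → (4, 80)
6P: (4, 80) + (74, 34). λ = (34 - 80)/(74 - 4) ≡ 37/70 mod 83. 70⁻¹ ≡ 51 (mod 83), so λ ≡ 61.
  x = λ² - 4 - 74 = 3721 - 78 ≡ 74; y = λ·(4 - 74) - 80 ≡ 49. → (74, 49)
7P: (74, 49) + (74, 34): same x and y₁ ≡ -y₂, so the sum is ∞.
7P = ∞, so the order is 7.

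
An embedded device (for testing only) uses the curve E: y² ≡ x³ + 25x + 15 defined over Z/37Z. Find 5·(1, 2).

(15, 19)

Write Q = (1, 2).
Repeated addition: build up to 5Q.
2Q: tangent at (1, 2): λ = (3·1² + 25)/(2·2) ≡ 28/4. 4⁻¹ ≡ 28 (mod 37), so λ ≡ 28·28 ≡ 7.
  x = λ² - 1 - 1 = 49 - 2 ≡ 10; y = λ·(1 - 10) - 2 ≡ 9. → (10, 9)
3Q: (10, 9) + (1, 2). λ = (2 - 9)/(1 - 10) ≡ 30/28 mod 37. 28⁻¹ ≡ 4 (mod 37), so λ ≡ 9.
  x = λ² - 10 - 1 = 81 - 11 ≡ 33; y = λ·(10 - 33) - 9 ≡ 6. → (33, 6)
4Q: (33, 6) + (1, 2). λ = (2 - 6)/(1 - 33) ≡ 33/5 mod 37. 5⁻¹ ≡ 15 (mod 37) since 5·15 = 75 ≡ 1, so λ ≡ 14.
  x = λ² - 33 - 1 = 196 - 34 ≡ 14; y = λ·(33 - 14) - 6 ≡ 1. → (14, 1)
5Q: (14, 1) + (1, 2). λ = (2 - 1)/(1 - 14) ≡ 1/24 mod 37. 24⁻¹ ≡ 17 (mod 37) since 24·17 = 408 ≡ 1, so λ ≡ 17.
  x = λ² - 14 - 1 = 289 - 15 ≡ 15; y = λ·(14 - 15) - 1 ≡ 19. → (15, 19)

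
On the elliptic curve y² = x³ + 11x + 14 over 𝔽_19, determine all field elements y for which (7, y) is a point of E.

x³ + 11x + 14 = 434 ≡ 16 (mod 19).
Square roots of 16 mod 19: 4 and 15 (since 4² = 16 ≡ 16).

4, 15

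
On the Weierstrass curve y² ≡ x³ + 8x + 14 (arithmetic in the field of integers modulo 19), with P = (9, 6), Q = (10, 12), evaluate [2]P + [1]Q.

(16, 18)

First 2P:
Repeated addition: build up to 2P.
2P: tangent at (9, 6): λ = (3·9² + 8)/(2·6) ≡ 4/12. 12⁻¹ ≡ 8 (mod 19) since 12·8 = 96 ≡ 1, so λ ≡ 4·8 ≡ 13.
  x = λ² - 9 - 9 = 169 - 18 ≡ 18; y = λ·(9 - 18) - 6 ≡ 10. → (18, 10)
2P = (18, 10).
Finally 2P + Q:
(18, 10) + (10, 12). λ = (12 - 10)/(10 - 18) ≡ 2/11 mod 19. 11⁻¹ ≡ 7 (mod 19), so λ ≡ 14.
  x = λ² - 18 - 10 = 196 - 28 ≡ 16; y = λ·(18 - 16) - 10 ≡ 18. → (16, 18)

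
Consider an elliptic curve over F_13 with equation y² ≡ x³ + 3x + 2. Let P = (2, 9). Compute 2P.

tangent at (2, 9): λ = (3·2² + 3)/(2·9) ≡ 2/5. 5⁻¹ ≡ 8 (mod 13), so λ ≡ 2·8 ≡ 3.
  x = λ² - 2 - 2 = 9 - 4 ≡ 5; y = λ·(2 - 5) - 9 ≡ 8. → (5, 8)

(5, 8)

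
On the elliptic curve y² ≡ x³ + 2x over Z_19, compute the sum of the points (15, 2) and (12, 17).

(15, 2) + (12, 17). λ = (17 - 2)/(12 - 15) ≡ 15/16 mod 19. 16⁻¹ ≡ 6 (mod 19) since 16·6 = 96 ≡ 1, so λ ≡ 14.
  x = λ² - 15 - 12 = 196 - 27 ≡ 17; y = λ·(15 - 17) - 2 ≡ 8. → (17, 8)

(17, 8)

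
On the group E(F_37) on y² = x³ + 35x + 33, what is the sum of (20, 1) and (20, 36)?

The two points share x = 20 and their y-coordinates satisfy 1 + 36 ≡ 0 (mod 37), so they are inverses. Their sum is 𝒪.

O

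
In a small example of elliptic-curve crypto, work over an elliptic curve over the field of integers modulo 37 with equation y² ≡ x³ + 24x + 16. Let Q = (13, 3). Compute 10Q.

(23, 9)

Repeated addition: build up to 10Q.
2Q: tangent at (13, 3): λ = (3·13² + 24)/(2·3) ≡ 13/6. 6⁻¹ ≡ 31 (mod 37), so λ ≡ 13·31 ≡ 33.
  x = λ² - 13 - 13 = 1089 - 26 ≡ 27; y = λ·(13 - 27) - 3 ≡ 16. → (27, 16)
3Q: (27, 16) + (13, 3). λ = (3 - 16)/(13 - 27) ≡ 24/23 mod 37. 23⁻¹ ≡ 29 (mod 37), so λ ≡ 30.
  x = λ² - 27 - 13 = 900 - 40 ≡ 9; y = λ·(27 - 9) - 16 ≡ 6. → (9, 6)
4Q: (9, 6) + (13, 3). λ = (3 - 6)/(13 - 9) ≡ 34/4 mod 37. 4⁻¹ ≡ 28 (mod 37), so λ ≡ 27.
  x = λ² - 9 - 13 = 729 - 22 ≡ 4; y = λ·(9 - 4) - 6 ≡ 18. → (4, 18)
5Q: (4, 18) + (13, 3). λ = (3 - 18)/(13 - 4) ≡ 22/9 mod 37. 9⁻¹ ≡ 33 (mod 37), so λ ≡ 23.
  x = λ² - 4 - 13 = 529 - 17 ≡ 31; y = λ·(4 - 31) - 18 ≡ 27. → (31, 27)
6Q: (31, 27) + (13, 3). λ = (3 - 27)/(13 - 31) ≡ 13/19 mod 37. 19⁻¹ ≡ 2 (mod 37), so λ ≡ 26.
  x = λ² - 31 - 13 = 676 - 44 ≡ 3; y = λ·(31 - 3) - 27 ≡ 35. → (3, 35)
7Q: (3, 35) + (13, 3). λ = (3 - 35)/(13 - 3) ≡ 5/10 mod 37. 10⁻¹ ≡ 26 (mod 37), so λ ≡ 19.
  x = λ² - 3 - 13 = 361 - 16 ≡ 12; y = λ·(3 - 12) - 35 ≡ 16. → (12, 16)
8Q: (12, 16) + (13, 3). λ = (3 - 16)/(13 - 12) ≡ 24/1 mod 37. 1⁻¹ ≡ 1 (mod 37), so λ ≡ 24.
  x = λ² - 12 - 13 = 576 - 25 ≡ 33; y = λ·(12 - 33) - 16 ≡ 35. → (33, 35)
9Q: (33, 35) + (13, 3). λ = (3 - 35)/(13 - 33) ≡ 5/17 mod 37. 17⁻¹ ≡ 24 (mod 37), so λ ≡ 9.
  x = λ² - 33 - 13 = 81 - 46 ≡ 35; y = λ·(33 - 35) - 35 ≡ 21. → (35, 21)
10Q: (35, 21) + (13, 3). λ = (3 - 21)/(13 - 35) ≡ 19/15 mod 37. 15⁻¹ ≡ 5 (mod 37), so λ ≡ 21.
  x = λ² - 35 - 13 = 441 - 48 ≡ 23; y = λ·(35 - 23) - 21 ≡ 9. → (23, 9)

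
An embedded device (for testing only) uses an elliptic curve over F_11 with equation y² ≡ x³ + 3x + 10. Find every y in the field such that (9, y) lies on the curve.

none

x³ + 3x + 10 = 766 ≡ 7 (mod 11).
7 is a non-residue mod 11; no y exists.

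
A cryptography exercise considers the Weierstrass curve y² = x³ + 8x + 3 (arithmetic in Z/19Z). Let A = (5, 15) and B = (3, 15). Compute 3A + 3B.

First 3A:
Repeated addition: build up to 3A.
2A: tangent at (5, 15): λ = (3·5² + 8)/(2·15) ≡ 7/11. 11⁻¹ ≡ 7 (mod 19) since 11·7 = 77 ≡ 1, so λ ≡ 7·7 ≡ 11.
  x = λ² - 5 - 5 = 121 - 10 ≡ 16; y = λ·(5 - 16) - 15 ≡ 16. → (16, 16)
3A: (16, 16) + (5, 15). λ = (15 - 16)/(5 - 16) ≡ 18/8 mod 19. 8⁻¹ ≡ 12 (mod 19), so λ ≡ 7.
  x = λ² - 16 - 5 = 49 - 21 ≡ 9; y = λ·(16 - 9) - 16 ≡ 14. → (9, 14)
3A = (9, 14).
Next 3B:
Repeated addition: build up to 3B.
2B: tangent at (3, 15): λ = (3·3² + 8)/(2·15) ≡ 16/11. 11⁻¹ ≡ 7 (mod 19), so λ ≡ 16·7 ≡ 17.
  x = λ² - 3 - 3 = 289 - 6 ≡ 17; y = λ·(3 - 17) - 15 ≡ 13. → (17, 13)
3B: (17, 13) + (3, 15). λ = (15 - 13)/(3 - 17) ≡ 2/5 mod 19. 5⁻¹ ≡ 4 (mod 19) since 5·4 = 20 ≡ 1, so λ ≡ 8.
  x = λ² - 17 - 3 = 64 - 20 ≡ 6; y = λ·(17 - 6) - 13 ≡ 18. → (6, 18)
3B = (6, 18).
Finally 3A + 3B:
(9, 14) + (6, 18). λ = (18 - 14)/(6 - 9) ≡ 4/16 mod 19. 16⁻¹ ≡ 6 (mod 19), so λ ≡ 5.
  x = λ² - 9 - 6 = 25 - 15 ≡ 10; y = λ·(9 - 10) - 14 ≡ 0. → (10, 0)

(10, 0)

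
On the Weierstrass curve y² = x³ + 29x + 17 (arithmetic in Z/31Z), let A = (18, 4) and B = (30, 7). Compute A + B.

(16, 12)

(18, 4) + (30, 7). λ = (7 - 4)/(30 - 18) ≡ 3/12 mod 31. 12⁻¹ ≡ 13 (mod 31), so λ ≡ 8.
  x = λ² - 18 - 30 = 64 - 48 ≡ 16; y = λ·(18 - 16) - 4 ≡ 12. → (16, 12)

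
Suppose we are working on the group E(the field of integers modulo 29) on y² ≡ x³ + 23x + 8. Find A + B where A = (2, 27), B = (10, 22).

(26, 17)

(2, 27) + (10, 22). λ = (22 - 27)/(10 - 2) ≡ 24/8 mod 29. 8⁻¹ ≡ 11 (mod 29) since 8·11 = 88 ≡ 1, so λ ≡ 3.
  x = λ² - 2 - 10 = 9 - 12 ≡ 26; y = λ·(2 - 26) - 27 ≡ 17. → (26, 17)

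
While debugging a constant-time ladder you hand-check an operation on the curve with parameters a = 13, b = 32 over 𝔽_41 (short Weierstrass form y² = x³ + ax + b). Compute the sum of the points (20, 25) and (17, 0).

(37, 11)

(20, 25) + (17, 0). λ = (0 - 25)/(17 - 20) ≡ 16/38 mod 41. 38⁻¹ ≡ 27 (mod 41), so λ ≡ 22.
  x = λ² - 20 - 17 = 484 - 37 ≡ 37; y = λ·(20 - 37) - 25 ≡ 11. → (37, 11)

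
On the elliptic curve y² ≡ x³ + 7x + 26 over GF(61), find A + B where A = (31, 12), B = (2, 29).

(48, 19)

(31, 12) + (2, 29). λ = (29 - 12)/(2 - 31) ≡ 17/32 mod 61. 32⁻¹ ≡ 21 (mod 61) since 32·21 = 672 ≡ 1, so λ ≡ 52.
  x = λ² - 31 - 2 = 2704 - 33 ≡ 48; y = λ·(31 - 48) - 12 ≡ 19. → (48, 19)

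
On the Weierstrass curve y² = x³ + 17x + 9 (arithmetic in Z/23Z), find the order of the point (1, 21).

5

2P: tangent at (1, 21): λ = (3·1² + 17)/(2·21) ≡ 20/19. 19⁻¹ ≡ 17 (mod 23), so λ ≡ 20·17 ≡ 18.
  x = λ² - 1 - 1 = 324 - 2 ≡ 0; y = λ·(1 - 0) - 21 ≡ 20. → (0, 20)
3P: (0, 20) + (1, 21). λ = (21 - 20)/(1 - 0) ≡ 1/1 mod 23. 1⁻¹ ≡ 1 (mod 23), so λ ≡ 1.
  x = λ² - 0 - 1 = 1 - 1 ≡ 0; y = λ·(0 - 0) - 20 ≡ 3. → (0, 3)
4P: (0, 3) + (1, 21). λ = (21 - 3)/(1 - 0) ≡ 18/1 mod 23. 1⁻¹ ≡ 1 (mod 23), so λ ≡ 18.
  x = λ² - 0 - 1 = 324 - 1 ≡ 1; y = λ·(0 - 1) - 3 ≡ 2. → (1, 2)
5P: (1, 2) + (1, 21): same x and y₁ ≡ -y₂, so the sum is O.
5P = O, so the order is 5.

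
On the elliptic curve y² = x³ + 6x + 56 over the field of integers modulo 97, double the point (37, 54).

tangent at (37, 54): λ = (3·37² + 6)/(2·54) ≡ 39/11. 11⁻¹ ≡ 53 (mod 97) since 11·53 = 583 ≡ 1, so λ ≡ 39·53 ≡ 30.
  x = λ² - 37 - 37 = 900 - 74 ≡ 50; y = λ·(37 - 50) - 54 ≡ 41. → (50, 41)

(50, 41)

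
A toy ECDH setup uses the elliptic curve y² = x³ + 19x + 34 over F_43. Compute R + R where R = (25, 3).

(17, 14)

tangent at (25, 3): λ = (3·25² + 19)/(2·3) ≡ 2/6. 6⁻¹ ≡ 36 (mod 43) since 6·36 = 216 ≡ 1, so λ ≡ 2·36 ≡ 29.
  x = λ² - 25 - 25 = 841 - 50 ≡ 17; y = λ·(25 - 17) - 3 ≡ 14. → (17, 14)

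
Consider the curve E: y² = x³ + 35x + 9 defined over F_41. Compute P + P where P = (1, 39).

(37, 16)

tangent at (1, 39): λ = (3·1² + 35)/(2·39) ≡ 38/37. 37⁻¹ ≡ 10 (mod 41), so λ ≡ 38·10 ≡ 11.
  x = λ² - 1 - 1 = 121 - 2 ≡ 37; y = λ·(1 - 37) - 39 ≡ 16. → (37, 16)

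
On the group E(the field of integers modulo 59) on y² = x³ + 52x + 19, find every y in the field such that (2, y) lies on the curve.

none

x³ + 52x + 19 = 131 ≡ 13 (mod 59).
13 is a non-residue mod 59; no y exists.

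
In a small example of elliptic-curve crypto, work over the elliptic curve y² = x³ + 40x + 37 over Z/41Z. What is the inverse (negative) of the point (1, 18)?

(1, 23)

-(1, 18) = (1, -18 mod 41) = (1, 23).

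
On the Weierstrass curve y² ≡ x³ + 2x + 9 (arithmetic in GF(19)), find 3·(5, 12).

Write P = (5, 12).
Repeated addition: build up to 3P.
2P: tangent at (5, 12): λ = (3·5² + 2)/(2·12) ≡ 1/5. 5⁻¹ ≡ 4 (mod 19), so λ ≡ 1·4 ≡ 4.
  x = λ² - 5 - 5 = 16 - 10 ≡ 6; y = λ·(5 - 6) - 12 ≡ 3. → (6, 3)
3P: (6, 3) + (5, 12). λ = (12 - 3)/(5 - 6) ≡ 9/18 mod 19. 18⁻¹ ≡ 18 (mod 19), so λ ≡ 10.
  x = λ² - 6 - 5 = 100 - 11 ≡ 13; y = λ·(6 - 13) - 3 ≡ 3. → (13, 3)

(13, 3)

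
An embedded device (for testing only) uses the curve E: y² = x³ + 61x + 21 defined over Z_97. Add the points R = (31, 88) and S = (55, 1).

(31, 88) + (55, 1). λ = (1 - 88)/(55 - 31) ≡ 10/24 mod 97. 24⁻¹ ≡ 93 (mod 97), so λ ≡ 57.
  x = λ² - 31 - 55 = 3249 - 86 ≡ 59; y = λ·(31 - 59) - 88 ≡ 62. → (59, 62)

(59, 62)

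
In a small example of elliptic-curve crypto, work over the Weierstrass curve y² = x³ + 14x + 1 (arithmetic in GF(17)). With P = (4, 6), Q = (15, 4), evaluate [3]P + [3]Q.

First 3P:
Repeated addition: build up to 3P.
2P: tangent at (4, 6): λ = (3·4² + 14)/(2·6) ≡ 11/12. 12⁻¹ ≡ 10 (mod 17), so λ ≡ 11·10 ≡ 8.
  x = λ² - 4 - 4 = 64 - 8 ≡ 5; y = λ·(4 - 5) - 6 ≡ 3. → (5, 3)
3P: (5, 3) + (4, 6). λ = (6 - 3)/(4 - 5) ≡ 3/16 mod 17. 16⁻¹ ≡ 16 (mod 17) since 16·16 = 256 ≡ 1, so λ ≡ 14.
  x = λ² - 5 - 4 = 196 - 9 ≡ 0; y = λ·(5 - 0) - 3 ≡ 16. → (0, 16)
3P = (0, 16).
Next 3Q:
Repeated addition: build up to 3Q.
2Q: tangent at (15, 4): λ = (3·15² + 14)/(2·4) ≡ 9/8. 8⁻¹ ≡ 15 (mod 17), so λ ≡ 9·15 ≡ 16.
  x = λ² - 15 - 15 = 256 - 30 ≡ 5; y = λ·(15 - 5) - 4 ≡ 3. → (5, 3)
3Q: (5, 3) + (15, 4). λ = (4 - 3)/(15 - 5) ≡ 1/10 mod 17. 10⁻¹ ≡ 12 (mod 17) since 10·12 = 120 ≡ 1, so λ ≡ 12.
  x = λ² - 5 - 15 = 144 - 20 ≡ 5; y = λ·(5 - 5) - 3 ≡ 14. → (5, 14)
3Q = (5, 14).
Finally 3P + 3Q:
(0, 16) + (5, 14). λ = (14 - 16)/(5 - 0) ≡ 15/5 mod 17. 5⁻¹ ≡ 7 (mod 17), so λ ≡ 3.
  x = λ² - 0 - 5 = 9 - 5 ≡ 4; y = λ·(0 - 4) - 16 ≡ 6. → (4, 6)

(4, 6)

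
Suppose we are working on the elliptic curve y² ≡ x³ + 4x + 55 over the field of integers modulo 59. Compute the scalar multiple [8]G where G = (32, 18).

(54, 21)

Repeated addition: build up to 8G.
2G: tangent at (32, 18): λ = (3·32² + 4)/(2·18) ≡ 8/36. 36⁻¹ ≡ 41 (mod 59), so λ ≡ 8·41 ≡ 33.
  x = λ² - 32 - 32 = 1089 - 64 ≡ 22; y = λ·(32 - 22) - 18 ≡ 17. → (22, 17)
3G: (22, 17) + (32, 18). λ = (18 - 17)/(32 - 22) ≡ 1/10 mod 59. 10⁻¹ ≡ 6 (mod 59), so λ ≡ 6.
  x = λ² - 22 - 32 = 36 - 54 ≡ 41; y = λ·(22 - 41) - 17 ≡ 46. → (41, 46)
4G: (41, 46) + (32, 18). λ = (18 - 46)/(32 - 41) ≡ 31/50 mod 59. 50⁻¹ ≡ 13 (mod 59), so λ ≡ 49.
  x = λ² - 41 - 32 = 2401 - 73 ≡ 27; y = λ·(41 - 27) - 46 ≡ 50. → (27, 50)
5G: (27, 50) + (32, 18). λ = (18 - 50)/(32 - 27) ≡ 27/5 mod 59. 5⁻¹ ≡ 12 (mod 59) since 5·12 = 60 ≡ 1, so λ ≡ 29.
  x = λ² - 27 - 32 = 841 - 59 ≡ 15; y = λ·(27 - 15) - 50 ≡ 3. → (15, 3)
6G: (15, 3) + (32, 18). λ = (18 - 3)/(32 - 15) ≡ 15/17 mod 59. 17⁻¹ ≡ 7 (mod 59) since 17·7 = 119 ≡ 1, so λ ≡ 46.
  x = λ² - 15 - 32 = 2116 - 47 ≡ 4; y = λ·(15 - 4) - 3 ≡ 31. → (4, 31)
7G: (4, 31) + (32, 18). λ = (18 - 31)/(32 - 4) ≡ 46/28 mod 59. 28⁻¹ ≡ 19 (mod 59), so λ ≡ 48.
  x = λ² - 4 - 32 = 2304 - 36 ≡ 26; y = λ·(4 - 26) - 31 ≡ 34. → (26, 34)
8G: (26, 34) + (32, 18). λ = (18 - 34)/(32 - 26) ≡ 43/6 mod 59. 6⁻¹ ≡ 10 (mod 59), so λ ≡ 17.
  x = λ² - 26 - 32 = 289 - 58 ≡ 54; y = λ·(26 - 54) - 34 ≡ 21. → (54, 21)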